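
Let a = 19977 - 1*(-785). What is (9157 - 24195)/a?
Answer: -7519/10381 ≈ -0.72430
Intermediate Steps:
a = 20762 (a = 19977 + 785 = 20762)
(9157 - 24195)/a = (9157 - 24195)/20762 = -15038*1/20762 = -7519/10381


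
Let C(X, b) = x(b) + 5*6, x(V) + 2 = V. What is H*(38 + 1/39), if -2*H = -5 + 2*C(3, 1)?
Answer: -78599/78 ≈ -1007.7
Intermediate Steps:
x(V) = -2 + V
C(X, b) = 28 + b (C(X, b) = (-2 + b) + 5*6 = (-2 + b) + 30 = 28 + b)
H = -53/2 (H = -(-5 + 2*(28 + 1))/2 = -(-5 + 2*29)/2 = -(-5 + 58)/2 = -½*53 = -53/2 ≈ -26.500)
H*(38 + 1/39) = -53*(38 + 1/39)/2 = -53/2*1483/39 = -78599/78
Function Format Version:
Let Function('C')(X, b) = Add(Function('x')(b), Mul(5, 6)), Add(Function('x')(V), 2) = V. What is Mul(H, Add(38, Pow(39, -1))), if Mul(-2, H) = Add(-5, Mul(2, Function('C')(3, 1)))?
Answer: Rational(-78599, 78) ≈ -1007.7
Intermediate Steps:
Function('x')(V) = Add(-2, V)
Function('C')(X, b) = Add(28, b) (Function('C')(X, b) = Add(Add(-2, b), Mul(5, 6)) = Add(Add(-2, b), 30) = Add(28, b))
H = Rational(-53, 2) (H = Mul(Rational(-1, 2), Add(-5, Mul(2, Add(28, 1)))) = Mul(Rational(-1, 2), Add(-5, Mul(2, 29))) = Mul(Rational(-1, 2), Add(-5, 58)) = Mul(Rational(-1, 2), 53) = Rational(-53, 2) ≈ -26.500)
Mul(H, Add(38, Pow(39, -1))) = Mul(Rational(-53, 2), Add(38, Pow(39, -1))) = Mul(Rational(-53, 2), Add(38, Rational(1, 39))) = Mul(Rational(-53, 2), Rational(1483, 39)) = Rational(-78599, 78)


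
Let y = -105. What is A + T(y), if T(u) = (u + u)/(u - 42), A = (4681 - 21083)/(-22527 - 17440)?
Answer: 514484/279769 ≈ 1.8390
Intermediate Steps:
A = 16402/39967 (A = -16402/(-39967) = -16402*(-1/39967) = 16402/39967 ≈ 0.41039)
T(u) = 2*u/(-42 + u) (T(u) = (2*u)/(-42 + u) = 2*u/(-42 + u))
A + T(y) = 16402/39967 + 2*(-105)/(-42 - 105) = 16402/39967 + 2*(-105)/(-147) = 16402/39967 + 2*(-105)*(-1/147) = 16402/39967 + 10/7 = 514484/279769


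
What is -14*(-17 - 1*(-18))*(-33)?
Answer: 462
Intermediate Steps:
-14*(-17 - 1*(-18))*(-33) = -14*(-17 + 18)*(-33) = -14*1*(-33) = -14*(-33) = 462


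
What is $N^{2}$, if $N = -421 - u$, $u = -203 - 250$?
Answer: $1024$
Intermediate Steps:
$u = -453$ ($u = -203 - 250 = -453$)
$N = 32$ ($N = -421 - -453 = -421 + 453 = 32$)
$N^{2} = 32^{2} = 1024$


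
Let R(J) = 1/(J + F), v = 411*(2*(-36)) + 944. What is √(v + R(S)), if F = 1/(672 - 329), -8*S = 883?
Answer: 8*I*√41058320014478/302861 ≈ 169.26*I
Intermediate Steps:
S = -883/8 (S = -⅛*883 = -883/8 ≈ -110.38)
F = 1/343 ≈ 0.0029155
v = -28648 (v = 411*(-72) + 944 = -29592 + 944 = -28648)
R(J) = 1/(1/343 + J) (R(J) = 1/(J + 1/343) = 1/(1/343 + J))
√(v + R(S)) = √(-28648 + 343/(1 + 343*(-883/8))) = √(-28648 + 343/(1 - 302869/8)) = √(-28648 + 343/(-302861/8)) = √(-28648 + 343*(-8/302861)) = √(-28648 - 2744/302861) = √(-8676364672/302861) = 8*I*√41058320014478/302861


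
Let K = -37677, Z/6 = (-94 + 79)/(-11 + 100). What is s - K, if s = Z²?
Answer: 298447617/7921 ≈ 37678.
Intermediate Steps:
Z = -90/89 (Z = 6*((-94 + 79)/(-11 + 100)) = 6*(-15/89) = -90/89 ≈ -1.0112)
s = 8100/7921 (s = (-90/89)² = 8100/7921 ≈ 1.0226)
s - K = 8100/7921 - 1*(-37677) = 8100/7921 + 37677 = 298447617/7921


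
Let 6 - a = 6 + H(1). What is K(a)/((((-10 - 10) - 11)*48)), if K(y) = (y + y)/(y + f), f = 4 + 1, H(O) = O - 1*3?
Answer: -1/2604 ≈ -0.00038402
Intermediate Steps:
H(O) = -3 + O (H(O) = O - 3 = -3 + O)
f = 5
a = 2 (a = 6 - (6 + (-3 + 1)) = 6 - (6 - 2) = 6 - 1*4 = 6 - 4 = 2)
K(y) = 2*y/(5 + y) (K(y) = (y + y)/(y + 5) = (2*y)/(5 + y) = 2*y/(5 + y))
K(a)/((((-10 - 10) - 11)*48)) = (2*2/(5 + 2))/((((-10 - 10) - 11)*48)) = (2*2/7)/(((-20 - 11)*48)) = (2*2*(⅐))/((-31*48)) = (4/7)/(-1488) = (4/7)*(-1/1488) = -1/2604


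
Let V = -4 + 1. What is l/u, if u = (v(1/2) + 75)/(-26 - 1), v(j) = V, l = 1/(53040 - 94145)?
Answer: 3/328840 ≈ 9.1230e-6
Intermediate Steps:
V = -3
l = -1/41105 (l = 1/(-41105) = -1/41105 ≈ -2.4328e-5)
v(j) = -3
u = -8/3 (u = (-3 + 75)/(-26 - 1) = 72/(-27) = 72*(-1/27) = -8/3 ≈ -2.6667)
l/u = -1/(41105*(-8/3)) = -1/41105*(-3/8) = 3/328840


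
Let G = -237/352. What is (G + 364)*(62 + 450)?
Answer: 2046256/11 ≈ 1.8602e+5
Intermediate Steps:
G = -237/352 (G = -237*1/352 = -237/352 ≈ -0.67330)
(G + 364)*(62 + 450) = (-237/352 + 364)*(62 + 450) = (127891/352)*512 = 2046256/11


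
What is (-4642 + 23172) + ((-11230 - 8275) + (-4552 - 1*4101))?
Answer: -9628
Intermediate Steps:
(-4642 + 23172) + ((-11230 - 8275) + (-4552 - 1*4101)) = 18530 + (-19505 + (-4552 - 4101)) = 18530 + (-19505 - 8653) = 18530 - 28158 = -9628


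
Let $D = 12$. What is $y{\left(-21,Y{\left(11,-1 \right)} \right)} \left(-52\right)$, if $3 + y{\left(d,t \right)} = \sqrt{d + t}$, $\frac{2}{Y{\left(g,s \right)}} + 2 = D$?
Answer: $156 - \frac{104 i \sqrt{130}}{5} \approx 156.0 - 237.16 i$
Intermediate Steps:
$Y{\left(g,s \right)} = \frac{1}{5}$ ($Y{\left(g,s \right)} = \frac{2}{-2 + 12} = \frac{2}{10} = 2 \cdot \frac{1}{10} = \frac{1}{5}$)
$y{\left(d,t \right)} = -3 + \sqrt{d + t}$
$y{\left(-21,Y{\left(11,-1 \right)} \right)} \left(-52\right) = \left(-3 + \sqrt{-21 + \frac{1}{5}}\right) \left(-52\right) = \left(-3 + \sqrt{- \frac{104}{5}}\right) \left(-52\right) = \left(-3 + \frac{2 i \sqrt{130}}{5}\right) \left(-52\right) = 156 - \frac{104 i \sqrt{130}}{5}$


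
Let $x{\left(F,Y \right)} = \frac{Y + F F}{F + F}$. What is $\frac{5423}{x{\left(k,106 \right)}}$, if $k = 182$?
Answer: $\frac{986986}{16615} \approx 59.403$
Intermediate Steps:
$x{\left(F,Y \right)} = \frac{Y + F^{2}}{2 F}$
$\frac{5423}{x{\left(k,106 \right)}} = \frac{5423}{\frac{1}{2} \cdot \frac{1}{182} \left(106 + 182^{2}\right)} = \frac{5423}{\frac{1}{2} \cdot \frac{1}{182} \left(106 + 33124\right)} = \frac{5423}{\frac{1}{2} \cdot \frac{1}{182} \cdot 33230} = \frac{5423}{\frac{16615}{182}} = 5423 \cdot \frac{182}{16615} = \frac{986986}{16615}$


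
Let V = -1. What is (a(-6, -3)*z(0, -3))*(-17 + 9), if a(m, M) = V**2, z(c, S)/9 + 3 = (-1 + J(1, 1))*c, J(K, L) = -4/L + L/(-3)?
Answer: 216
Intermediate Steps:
J(K, L) = -4/L - L/3 (J(K, L) = -4/L + L*(-1/3) = -4/L - L/3)
z(c, S) = -27 - 48*c (z(c, S) = -27 + 9*((-1 + (-4/1 - 1/3*1))*c) = -27 + 9*((-1 + (-4*1 - 1/3))*c) = -27 + 9*((-1 + (-4 - 1/3))*c) = -27 + 9*((-1 - 13/3)*c) = -27 + 9*(-16*c/3) = -27 - 48*c)
a(m, M) = 1 (a(m, M) = (-1)**2 = 1)
(a(-6, -3)*z(0, -3))*(-17 + 9) = (1*(-27 - 48*0))*(-17 + 9) = (1*(-27 + 0))*(-8) = (1*(-27))*(-8) = -27*(-8) = 216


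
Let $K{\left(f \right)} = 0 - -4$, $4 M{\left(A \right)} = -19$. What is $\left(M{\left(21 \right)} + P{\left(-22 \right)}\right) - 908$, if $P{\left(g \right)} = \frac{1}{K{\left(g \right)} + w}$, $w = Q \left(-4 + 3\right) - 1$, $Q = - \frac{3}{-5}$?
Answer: $- \frac{2737}{3} \approx -912.33$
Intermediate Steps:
$M{\left(A \right)} = - \frac{19}{4}$ ($M{\left(A \right)} = \frac{1}{4} \left(-19\right) = - \frac{19}{4}$)
$Q = \frac{3}{5}$ ($Q = \left(-3\right) \left(- \frac{1}{5}\right) = \frac{3}{5} \approx 0.6$)
$K{\left(f \right)} = 4$ ($K{\left(f \right)} = 0 + 4 = 4$)
$w = - \frac{8}{5}$ ($w = \frac{3 \left(-4 + 3\right)}{5} - 1 = \frac{3}{5} \left(-1\right) - 1 = - \frac{3}{5} - 1 = - \frac{8}{5} \approx -1.6$)
$P{\left(g \right)} = \frac{5}{12}$ ($P{\left(g \right)} = \frac{1}{4 - \frac{8}{5}} = \frac{1}{\frac{12}{5}} = \frac{5}{12}$)
$\left(M{\left(21 \right)} + P{\left(-22 \right)}\right) - 908 = \left(- \frac{19}{4} + \frac{5}{12}\right) - 908 = - \frac{13}{3} - 908 = - \frac{2737}{3}$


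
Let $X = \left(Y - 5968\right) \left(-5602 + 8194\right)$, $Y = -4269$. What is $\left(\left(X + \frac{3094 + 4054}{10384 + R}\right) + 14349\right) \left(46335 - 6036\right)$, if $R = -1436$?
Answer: $- \frac{2390743718046852}{2237} \approx -1.0687 \cdot 10^{12}$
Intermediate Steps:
$X = -26534304$ ($X = \left(-4269 - 5968\right) \left(-5602 + 8194\right) = \left(-10237\right) 2592 = -26534304$)
$\left(\left(X + \frac{3094 + 4054}{10384 + R}\right) + 14349\right) \left(46335 - 6036\right) = \left(\left(-26534304 + \frac{3094 + 4054}{10384 - 1436}\right) + 14349\right) \left(46335 - 6036\right) = \left(\left(-26534304 + \frac{7148}{8948}\right) + 14349\right) 40299 = \left(\left(-26534304 + 7148 \cdot \frac{1}{8948}\right) + 14349\right) 40299 = \left(\left(-26534304 + \frac{1787}{2237}\right) + 14349\right) 40299 = \left(- \frac{59357236261}{2237} + 14349\right) 40299 = \left(- \frac{59325137548}{2237}\right) 40299 = - \frac{2390743718046852}{2237}$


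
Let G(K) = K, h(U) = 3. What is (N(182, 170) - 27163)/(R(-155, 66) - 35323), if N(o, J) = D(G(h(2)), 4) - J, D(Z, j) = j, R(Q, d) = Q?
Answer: 27329/35478 ≈ 0.77031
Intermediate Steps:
N(o, J) = 4 - J
(N(182, 170) - 27163)/(R(-155, 66) - 35323) = ((4 - 1*170) - 27163)/(-155 - 35323) = ((4 - 170) - 27163)/(-35478) = (-166 - 27163)*(-1/35478) = -27329*(-1/35478) = 27329/35478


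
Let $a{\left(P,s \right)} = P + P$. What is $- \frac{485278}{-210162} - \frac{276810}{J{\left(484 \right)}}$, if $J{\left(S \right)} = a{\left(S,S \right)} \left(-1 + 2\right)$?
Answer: $- \frac{14426298529}{50859204} \approx -283.65$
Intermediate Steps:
$a{\left(P,s \right)} = 2 P$
$J{\left(S \right)} = 2 S$ ($J{\left(S \right)} = 2 S \left(-1 + 2\right) = 2 S 1 = 2 S$)
$- \frac{485278}{-210162} - \frac{276810}{J{\left(484 \right)}} = - \frac{485278}{-210162} - \frac{276810}{2 \cdot 484} = \left(-485278\right) \left(- \frac{1}{210162}\right) - \frac{276810}{968} = \frac{242639}{105081} - \frac{138405}{484} = - \frac{14426298529}{50859204}$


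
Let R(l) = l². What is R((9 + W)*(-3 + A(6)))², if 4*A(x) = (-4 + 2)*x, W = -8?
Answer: 1296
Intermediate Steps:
A(x) = -x/2 (A(x) = ((-4 + 2)*x)/4 = (-2*x)/4 = -x/2)
R((9 + W)*(-3 + A(6)))² = (((9 - 8)*(-3 - ½*6))²)² = ((1*(-3 - 3))²)² = ((1*(-6))²)² = ((-6)²)² = 36² = 1296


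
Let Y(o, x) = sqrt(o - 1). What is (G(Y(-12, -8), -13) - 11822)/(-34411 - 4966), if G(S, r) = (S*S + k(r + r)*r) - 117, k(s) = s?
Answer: 11614/39377 ≈ 0.29494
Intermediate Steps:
Y(o, x) = sqrt(-1 + o)
G(S, r) = -117 + S**2 + 2*r**2 (G(S, r) = (S*S + (r + r)*r) - 117 = (S**2 + (2*r)*r) - 117 = (S**2 + 2*r**2) - 117 = -117 + S**2 + 2*r**2)
(G(Y(-12, -8), -13) - 11822)/(-34411 - 4966) = ((-117 + (sqrt(-1 - 12))**2 + 2*(-13)**2) - 11822)/(-34411 - 4966) = ((-117 + (sqrt(-13))**2 + 2*169) - 11822)/(-39377) = ((-117 + (I*sqrt(13))**2 + 338) - 11822)*(-1/39377) = ((-117 - 13 + 338) - 11822)*(-1/39377) = (208 - 11822)*(-1/39377) = -11614*(-1/39377) = 11614/39377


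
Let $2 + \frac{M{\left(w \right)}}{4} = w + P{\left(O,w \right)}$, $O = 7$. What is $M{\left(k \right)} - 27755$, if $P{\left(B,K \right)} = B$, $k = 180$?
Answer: $-27015$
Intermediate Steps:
$M{\left(w \right)} = 20 + 4 w$ ($M{\left(w \right)} = -8 + 4 \left(w + 7\right) = -8 + 4 \left(7 + w\right) = -8 + \left(28 + 4 w\right) = 20 + 4 w$)
$M{\left(k \right)} - 27755 = \left(20 + 4 \cdot 180\right) - 27755 = \left(20 + 720\right) - 27755 = 740 - 27755 = -27015$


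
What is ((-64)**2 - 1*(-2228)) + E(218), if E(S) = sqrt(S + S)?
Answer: 6324 + 2*sqrt(109) ≈ 6344.9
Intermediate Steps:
E(S) = sqrt(2)*sqrt(S) (E(S) = sqrt(2*S) = sqrt(2)*sqrt(S))
((-64)**2 - 1*(-2228)) + E(218) = ((-64)**2 - 1*(-2228)) + sqrt(2)*sqrt(218) = (4096 + 2228) + 2*sqrt(109) = 6324 + 2*sqrt(109)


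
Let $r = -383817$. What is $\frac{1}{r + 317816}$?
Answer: $- \frac{1}{66001} \approx -1.5151 \cdot 10^{-5}$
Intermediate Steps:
$\frac{1}{r + 317816} = \frac{1}{-383817 + 317816} = \frac{1}{-66001} = - \frac{1}{66001}$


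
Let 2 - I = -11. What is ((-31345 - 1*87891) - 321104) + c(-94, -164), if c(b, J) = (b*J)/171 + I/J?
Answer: -12346368959/28044 ≈ -4.4025e+5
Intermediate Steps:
I = 13 (I = 2 - 1*(-11) = 2 + 11 = 13)
c(b, J) = 13/J + J*b/171 (c(b, J) = (b*J)/171 + 13/J = (J*b)*(1/171) + 13/J = J*b/171 + 13/J = 13/J + J*b/171)
((-31345 - 1*87891) - 321104) + c(-94, -164) = ((-31345 - 1*87891) - 321104) + (13/(-164) + (1/171)*(-164)*(-94)) = ((-31345 - 87891) - 321104) + (13*(-1/164) + 15416/171) = (-119236 - 321104) + (-13/164 + 15416/171) = -440340 + 2526001/28044 = -12346368959/28044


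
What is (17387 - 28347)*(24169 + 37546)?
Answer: -676396400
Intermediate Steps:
(17387 - 28347)*(24169 + 37546) = -10960*61715 = -676396400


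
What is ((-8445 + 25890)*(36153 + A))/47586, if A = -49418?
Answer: -11019425/2266 ≈ -4862.9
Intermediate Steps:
((-8445 + 25890)*(36153 + A))/47586 = ((-8445 + 25890)*(36153 - 49418))/47586 = (17445*(-13265))*(1/47586) = -231407925*1/47586 = -11019425/2266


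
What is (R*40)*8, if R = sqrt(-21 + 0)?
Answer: 320*I*sqrt(21) ≈ 1466.4*I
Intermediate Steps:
R = I*sqrt(21) (R = sqrt(-21) = I*sqrt(21) ≈ 4.5826*I)
(R*40)*8 = ((I*sqrt(21))*40)*8 = (40*I*sqrt(21))*8 = 320*I*sqrt(21)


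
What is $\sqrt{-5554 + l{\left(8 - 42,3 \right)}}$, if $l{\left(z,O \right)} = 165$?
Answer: $i \sqrt{5389} \approx 73.41 i$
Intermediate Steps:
$\sqrt{-5554 + l{\left(8 - 42,3 \right)}} = \sqrt{-5554 + 165} = \sqrt{-5389} = i \sqrt{5389}$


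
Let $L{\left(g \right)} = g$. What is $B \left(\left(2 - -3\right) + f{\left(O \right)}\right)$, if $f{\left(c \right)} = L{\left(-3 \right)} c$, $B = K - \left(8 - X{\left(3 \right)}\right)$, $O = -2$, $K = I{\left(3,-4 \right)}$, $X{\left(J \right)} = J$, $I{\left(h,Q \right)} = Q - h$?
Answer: $-132$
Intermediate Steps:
$K = -7$ ($K = -4 - 3 = -7$)
$B = -12$ ($B = -7 - \left(8 - 3\right) = -7 - 5 = -12$)
$f{\left(c \right)} = - 3 c$
$B \left(\left(2 - -3\right) + f{\left(O \right)}\right) = - 12 \left(\left(2 - -3\right) - -6\right) = - 12 \left(\left(2 + 3\right) + 6\right) = - 12 \left(5 + 6\right) = \left(-12\right) 11 = -132$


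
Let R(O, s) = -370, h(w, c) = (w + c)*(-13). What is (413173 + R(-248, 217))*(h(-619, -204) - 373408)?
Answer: -149727363327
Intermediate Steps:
h(w, c) = -13*c - 13*w (h(w, c) = (c + w)*(-13) = -13*c - 13*w)
(413173 + R(-248, 217))*(h(-619, -204) - 373408) = (413173 - 370)*((-13*(-204) - 13*(-619)) - 373408) = 412803*((2652 + 8047) - 373408) = 412803*(10699 - 373408) = 412803*(-362709) = -149727363327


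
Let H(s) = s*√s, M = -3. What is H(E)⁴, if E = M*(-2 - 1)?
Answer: 531441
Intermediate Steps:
E = 9 (E = -3*(-2 - 1) = -3*(-3) = 9)
H(s) = s^(3/2)
H(E)⁴ = (9^(3/2))⁴ = 27⁴ = 531441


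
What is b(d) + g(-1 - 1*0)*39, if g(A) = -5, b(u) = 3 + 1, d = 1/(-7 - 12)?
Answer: -191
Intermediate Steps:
d = -1/19 (d = 1/(-19) = -1/19 ≈ -0.052632)
b(u) = 4
b(d) + g(-1 - 1*0)*39 = 4 - 5*39 = 4 - 195 = -191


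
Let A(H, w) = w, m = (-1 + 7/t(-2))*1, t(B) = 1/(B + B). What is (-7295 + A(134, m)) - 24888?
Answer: -32212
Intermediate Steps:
t(B) = 1/(2*B)
m = -29 (m = (-1 + 7/(((1/2)/(-2))))*1 = (-1 + 7/(((1/2)*(-1/2))))*1 = (-1 + 7/(-1/4))*1 = (-1 + 7*(-4))*1 = (-1 - 28)*1 = -29*1 = -29)
(-7295 + A(134, m)) - 24888 = (-7295 - 29) - 24888 = -7324 - 24888 = -32212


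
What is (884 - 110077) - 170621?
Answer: -279814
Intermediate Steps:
(884 - 110077) - 170621 = -109193 - 170621 = -279814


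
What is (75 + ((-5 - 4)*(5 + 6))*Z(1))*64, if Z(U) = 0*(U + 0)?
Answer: 4800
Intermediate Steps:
Z(U) = 0 (Z(U) = 0*U = 0)
(75 + ((-5 - 4)*(5 + 6))*Z(1))*64 = (75 + ((-5 - 4)*(5 + 6))*0)*64 = (75 - 9*11*0)*64 = (75 - 99*0)*64 = (75 + 0)*64 = 75*64 = 4800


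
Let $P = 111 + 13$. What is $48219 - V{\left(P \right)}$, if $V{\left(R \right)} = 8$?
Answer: $48211$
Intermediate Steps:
$P = 124$
$48219 - V{\left(P \right)} = 48219 - 8 = 48211$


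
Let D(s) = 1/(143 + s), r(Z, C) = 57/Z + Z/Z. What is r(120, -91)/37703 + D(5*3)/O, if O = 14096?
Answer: 16613879/419854575520 ≈ 3.9571e-5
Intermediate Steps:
r(Z, C) = 1 + 57/Z (r(Z, C) = 57/Z + 1 = 1 + 57/Z)
r(120, -91)/37703 + D(5*3)/O = ((57 + 120)/120)/37703 + 1/((143 + 5*3)*14096) = ((1/120)*177)*(1/37703) + (1/14096)/(143 + 15) = (59/40)*(1/37703) + (1/14096)/158 = 59/1508120 + (1/158)*(1/14096) = 59/1508120 + 1/2227168 = 16613879/419854575520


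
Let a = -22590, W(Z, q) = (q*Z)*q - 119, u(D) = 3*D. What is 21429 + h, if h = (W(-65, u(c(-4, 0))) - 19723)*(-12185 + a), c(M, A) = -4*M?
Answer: 5897930979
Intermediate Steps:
W(Z, q) = -119 + Z*q² (W(Z, q) = (Z*q)*q - 119 = Z*q² - 119 = -119 + Z*q²)
h = 5897909550 (h = ((-119 - 65*(3*(-4*(-4)))²) - 19723)*(-12185 - 22590) = ((-119 - 65*(3*16)²) - 19723)*(-34775) = ((-119 - 65*48²) - 19723)*(-34775) = ((-119 - 65*2304) - 19723)*(-34775) = ((-119 - 149760) - 19723)*(-34775) = (-149879 - 19723)*(-34775) = -169602*(-34775) = 5897909550)
21429 + h = 21429 + 5897909550 = 5897930979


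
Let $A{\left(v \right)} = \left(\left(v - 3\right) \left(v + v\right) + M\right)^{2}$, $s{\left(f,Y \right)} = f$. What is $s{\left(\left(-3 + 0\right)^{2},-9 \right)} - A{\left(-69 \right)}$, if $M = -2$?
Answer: $-98684347$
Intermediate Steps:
$A{\left(v \right)} = \left(-2 + 2 v \left(-3 + v\right)\right)^{2}$ ($A{\left(v \right)} = \left(\left(v - 3\right) \left(v + v\right) - 2\right)^{2} = \left(\left(-3 + v\right) 2 v - 2\right)^{2} = \left(2 v \left(-3 + v\right) - 2\right)^{2} = \left(-2 + 2 v \left(-3 + v\right)\right)^{2}$)
$s{\left(\left(-3 + 0\right)^{2},-9 \right)} - A{\left(-69 \right)} = \left(-3 + 0\right)^{2} - 4 \left(1 - \left(-69\right)^{2} + 3 \left(-69\right)\right)^{2} = \left(-3\right)^{2} - 4 \left(1 - 4761 - 207\right)^{2} = 9 - 4 \left(1 - 4761 - 207\right)^{2} = 9 - 4 \left(-4967\right)^{2} = 9 - 4 \cdot 24671089 = 9 - 98684356 = -98684347$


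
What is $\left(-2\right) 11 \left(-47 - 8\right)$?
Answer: $1210$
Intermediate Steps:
$\left(-2\right) 11 \left(-47 - 8\right) = \left(-22\right) \left(-55\right) = 1210$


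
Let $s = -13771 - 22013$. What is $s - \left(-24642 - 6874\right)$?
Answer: $-4268$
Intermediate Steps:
$s = -35784$ ($s = -13771 - 22013 = -35784$)
$s - \left(-24642 - 6874\right) = -35784 - \left(-24642 - 6874\right) = -35784 - -31516 = -35784 + 31516 = -4268$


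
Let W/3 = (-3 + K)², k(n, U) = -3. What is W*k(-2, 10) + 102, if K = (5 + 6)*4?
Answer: -15027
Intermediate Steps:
K = 44 (K = 11*4 = 44)
W = 5043 (W = 3*(-3 + 44)² = 3*41² = 3*1681 = 5043)
W*k(-2, 10) + 102 = 5043*(-3) + 102 = -15129 + 102 = -15027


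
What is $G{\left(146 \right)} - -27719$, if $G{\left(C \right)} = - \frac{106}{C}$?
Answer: $\frac{2023434}{73} \approx 27718.0$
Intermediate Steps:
$G{\left(146 \right)} - -27719 = - \frac{106}{146} - -27719 = \left(-106\right) \frac{1}{146} + 27719 = - \frac{53}{73} + 27719 = \frac{2023434}{73}$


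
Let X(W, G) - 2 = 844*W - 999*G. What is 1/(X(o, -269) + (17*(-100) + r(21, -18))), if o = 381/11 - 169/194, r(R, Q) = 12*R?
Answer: 1067/315600305 ≈ 3.3809e-6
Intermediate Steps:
o = 72055/2134 (o = 381*(1/11) - 169*1/194 = 381/11 - 169/194 = 72055/2134 ≈ 33.765)
X(W, G) = 2 - 999*G + 844*W (X(W, G) = 2 + (844*W - 999*G) = 2 + (-999*G + 844*W) = 2 - 999*G + 844*W)
1/(X(o, -269) + (17*(-100) + r(21, -18))) = 1/((2 - 999*(-269) + 844*(72055/2134)) + (17*(-100) + 12*21)) = 1/((2 + 268731 + 30407210/1067) + (-1700 + 252)) = 1/(317145321/1067 - 1448) = 1/(315600305/1067) = 1067/315600305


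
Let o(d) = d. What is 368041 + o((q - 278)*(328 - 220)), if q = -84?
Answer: 328945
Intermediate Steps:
368041 + o((q - 278)*(328 - 220)) = 368041 + (-84 - 278)*(328 - 220) = 368041 - 362*108 = 368041 - 39096 = 328945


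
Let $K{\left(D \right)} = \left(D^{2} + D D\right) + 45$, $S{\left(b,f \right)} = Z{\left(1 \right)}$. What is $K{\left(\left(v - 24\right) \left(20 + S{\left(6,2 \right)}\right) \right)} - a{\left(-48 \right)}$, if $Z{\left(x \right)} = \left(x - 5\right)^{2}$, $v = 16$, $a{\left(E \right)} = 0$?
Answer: $165933$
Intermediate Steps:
$Z{\left(x \right)} = \left(-5 + x\right)^{2}$
$S{\left(b,f \right)} = 16$ ($S{\left(b,f \right)} = \left(-5 + 1\right)^{2} = \left(-4\right)^{2} = 16$)
$K{\left(D \right)} = 45 + 2 D^{2}$ ($K{\left(D \right)} = \left(D^{2} + D^{2}\right) + 45 = 2 D^{2} + 45 = 45 + 2 D^{2}$)
$K{\left(\left(v - 24\right) \left(20 + S{\left(6,2 \right)}\right) \right)} - a{\left(-48 \right)} = \left(45 + 2 \left(\left(16 - 24\right) \left(20 + 16\right)\right)^{2}\right) - 0 = \left(45 + 2 \left(\left(-8\right) 36\right)^{2}\right) + 0 = \left(45 + 2 \left(-288\right)^{2}\right) + 0 = \left(45 + 2 \cdot 82944\right) + 0 = \left(45 + 165888\right) + 0 = 165933 + 0 = 165933$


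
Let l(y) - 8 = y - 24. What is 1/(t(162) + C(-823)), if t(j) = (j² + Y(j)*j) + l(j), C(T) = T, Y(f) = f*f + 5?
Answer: 1/4277905 ≈ 2.3376e-7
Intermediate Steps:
Y(f) = 5 + f² (Y(f) = f² + 5 = 5 + f²)
l(y) = -16 + y (l(y) = 8 + (y - 24) = 8 + (-24 + y) = -16 + y)
t(j) = -16 + j + j² + j*(5 + j²) (t(j) = (j² + (5 + j²)*j) + (-16 + j) = (j² + j*(5 + j²)) + (-16 + j) = -16 + j + j² + j*(5 + j²))
1/(t(162) + C(-823)) = 1/((-16 + 162² + 162³ + 6*162) - 823) = 1/((-16 + 26244 + 4251528 + 972) - 823) = 1/(4278728 - 823) = 1/4277905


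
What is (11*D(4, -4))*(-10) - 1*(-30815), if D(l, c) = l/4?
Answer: 30705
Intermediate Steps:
D(l, c) = l/4 (D(l, c) = l*(1/4) = l/4)
(11*D(4, -4))*(-10) - 1*(-30815) = (11*((1/4)*4))*(-10) - 1*(-30815) = (11*1)*(-10) + 30815 = 11*(-10) + 30815 = -110 + 30815 = 30705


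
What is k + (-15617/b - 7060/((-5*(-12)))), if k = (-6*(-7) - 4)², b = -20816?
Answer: 82873715/62448 ≈ 1327.1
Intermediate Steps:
k = 1444 (k = (42 - 4)² = 38² = 1444)
k + (-15617/b - 7060/((-5*(-12)))) = 1444 + (-15617/(-20816) - 7060/((-5*(-12)))) = 1444 + (-15617*(-1/20816) - 7060/60) = 1444 + (15617/20816 - 7060*1/60) = 1444 + (15617/20816 - 353/3) = 1444 - 7301197/62448 = 82873715/62448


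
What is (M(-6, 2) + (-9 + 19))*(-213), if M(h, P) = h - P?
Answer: -426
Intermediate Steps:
(M(-6, 2) + (-9 + 19))*(-213) = ((-6 - 1*2) + (-9 + 19))*(-213) = ((-6 - 2) + 10)*(-213) = (-8 + 10)*(-213) = 2*(-213) = -426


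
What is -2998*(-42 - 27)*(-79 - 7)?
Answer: -17790132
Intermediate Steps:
-2998*(-42 - 27)*(-79 - 7) = -(-206862)*(-86) = -2998*5934 = -17790132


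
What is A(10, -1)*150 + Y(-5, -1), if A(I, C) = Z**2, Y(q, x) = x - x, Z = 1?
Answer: 150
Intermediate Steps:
Y(q, x) = 0
A(I, C) = 1 (A(I, C) = 1**2 = 1)
A(10, -1)*150 + Y(-5, -1) = 1*150 + 0 = 150 + 0 = 150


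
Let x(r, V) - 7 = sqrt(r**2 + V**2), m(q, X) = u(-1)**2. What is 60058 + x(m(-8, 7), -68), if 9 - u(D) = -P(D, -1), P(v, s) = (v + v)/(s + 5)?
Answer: 60065 + 17*sqrt(545)/4 ≈ 60164.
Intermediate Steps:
P(v, s) = 2*v/(5 + s) (P(v, s) = (2*v)/(5 + s) = 2*v/(5 + s))
u(D) = 9 + D/2 (u(D) = 9 - (-1)*2*D/(5 - 1) = 9 - (-1)*2*D/4 = 9 - (-1)*2*D*(1/4) = 9 - (-1)*D/2 = 9 + D/2)
m(q, X) = 289/4 (m(q, X) = (9 + (1/2)*(-1))**2 = (9 - 1/2)**2 = (17/2)**2 = 289/4)
x(r, V) = 7 + sqrt(V**2 + r**2) (x(r, V) = 7 + sqrt(r**2 + V**2) = 7 + sqrt(V**2 + r**2))
60058 + x(m(-8, 7), -68) = 60058 + (7 + sqrt((-68)**2 + (289/4)**2)) = 60058 + (7 + sqrt(4624 + 83521/16)) = 60058 + (7 + sqrt(157505/16)) = 60058 + (7 + 17*sqrt(545)/4) = 60065 + 17*sqrt(545)/4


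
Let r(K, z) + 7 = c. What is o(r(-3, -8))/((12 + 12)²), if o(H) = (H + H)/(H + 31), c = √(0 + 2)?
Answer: -85/82656 + 31*√2/165312 ≈ -0.00076316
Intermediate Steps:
c = √2 ≈ 1.4142
r(K, z) = -7 + √2
o(H) = 2*H/(31 + H) (o(H) = (2*H)/(31 + H) = 2*H/(31 + H))
o(r(-3, -8))/((12 + 12)²) = (2*(-7 + √2)/(31 + (-7 + √2)))/((12 + 12)²) = (2*(-7 + √2)/(24 + √2))/(24²) = (2*(-7 + √2)/(24 + √2))/576 = (2*(-7 + √2)/(24 + √2))*(1/576) = (-7 + √2)/(288*(24 + √2))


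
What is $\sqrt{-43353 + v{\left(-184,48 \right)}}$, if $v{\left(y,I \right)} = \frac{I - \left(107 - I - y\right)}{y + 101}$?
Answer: $\frac{2 i \sqrt{74660658}}{83} \approx 208.21 i$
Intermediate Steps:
$v{\left(y,I \right)} = \frac{-107 + y + 2 I}{101 + y}$ ($v{\left(y,I \right)} = \frac{I - \left(107 - I - y\right)}{101 + y} = \frac{I + \left(-107 + I + y\right)}{101 + y} = \frac{-107 + y + 2 I}{101 + y}$)
$\sqrt{-43353 + v{\left(-184,48 \right)}} = \sqrt{-43353 + \frac{-107 - 184 + 2 \cdot 48}{101 - 184}} = \sqrt{-43353 + \frac{-107 - 184 + 96}{-83}} = \sqrt{-43353 - - \frac{195}{83}} = \sqrt{-43353 + \frac{195}{83}} = \sqrt{- \frac{3598104}{83}} = \frac{2 i \sqrt{74660658}}{83}$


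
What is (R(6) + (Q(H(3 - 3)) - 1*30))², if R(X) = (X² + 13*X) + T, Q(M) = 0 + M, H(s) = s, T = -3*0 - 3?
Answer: 6561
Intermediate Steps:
T = -3 (T = 0 - 3 = -3)
Q(M) = M
R(X) = -3 + X² + 13*X (R(X) = (X² + 13*X) - 3 = -3 + X² + 13*X)
(R(6) + (Q(H(3 - 3)) - 1*30))² = ((-3 + 6² + 13*6) + ((3 - 3) - 1*30))² = ((-3 + 36 + 78) + (0 - 30))² = (111 - 30)² = 81² = 6561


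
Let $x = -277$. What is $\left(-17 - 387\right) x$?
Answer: $111908$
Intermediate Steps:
$\left(-17 - 387\right) x = \left(-17 - 387\right) \left(-277\right) = \left(-404\right) \left(-277\right) = 111908$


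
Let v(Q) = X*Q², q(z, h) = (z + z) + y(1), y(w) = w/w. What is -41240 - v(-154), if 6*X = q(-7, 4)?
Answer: 30434/3 ≈ 10145.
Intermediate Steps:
y(w) = 1
q(z, h) = 1 + 2*z (q(z, h) = (z + z) + 1 = 2*z + 1 = 1 + 2*z)
X = -13/6 (X = (1 + 2*(-7))/6 = (1 - 14)/6 = (⅙)*(-13) = -13/6 ≈ -2.1667)
v(Q) = -13*Q²/6
-41240 - v(-154) = -41240 - (-13)*(-154)²/6 = -41240 - (-13)*23716/6 = -41240 - 1*(-154154/3) = -41240 + 154154/3 = 30434/3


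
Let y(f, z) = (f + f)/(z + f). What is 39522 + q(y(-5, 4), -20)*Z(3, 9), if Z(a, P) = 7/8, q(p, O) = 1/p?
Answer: 3161767/80 ≈ 39522.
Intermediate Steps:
y(f, z) = 2*f/(f + z) (y(f, z) = (2*f)/(f + z) = 2*f/(f + z))
Z(a, P) = 7/8 (Z(a, P) = 7*(1/8) = 7/8)
39522 + q(y(-5, 4), -20)*Z(3, 9) = 39522 + (7/8)/(2*(-5)/(-5 + 4)) = 39522 + (7/8)/(2*(-5)/(-1)) = 39522 + (7/8)/(2*(-5)*(-1)) = 39522 + (7/8)/10 = 39522 + (1/10)*(7/8) = 39522 + 7/80 = 3161767/80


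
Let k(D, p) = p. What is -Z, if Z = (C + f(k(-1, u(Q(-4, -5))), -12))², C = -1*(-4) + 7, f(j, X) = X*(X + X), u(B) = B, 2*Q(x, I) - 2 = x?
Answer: -89401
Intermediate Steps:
Q(x, I) = 1 + x/2
f(j, X) = 2*X² (f(j, X) = X*(2*X) = 2*X²)
C = 11 (C = 4 + 7 = 11)
Z = 89401 (Z = (11 + 2*(-12)²)² = (11 + 2*144)² = (11 + 288)² = 299² = 89401)
-Z = -1*89401 = -89401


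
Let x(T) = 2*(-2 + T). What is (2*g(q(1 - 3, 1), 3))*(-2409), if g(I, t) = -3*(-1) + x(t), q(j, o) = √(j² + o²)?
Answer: -24090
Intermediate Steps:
x(T) = -4 + 2*T
g(I, t) = -1 + 2*t (g(I, t) = -3*(-1) + (-4 + 2*t) = 3 + (-4 + 2*t) = -1 + 2*t)
(2*g(q(1 - 3, 1), 3))*(-2409) = (2*(-1 + 2*3))*(-2409) = (2*(-1 + 6))*(-2409) = (2*5)*(-2409) = 10*(-2409) = -24090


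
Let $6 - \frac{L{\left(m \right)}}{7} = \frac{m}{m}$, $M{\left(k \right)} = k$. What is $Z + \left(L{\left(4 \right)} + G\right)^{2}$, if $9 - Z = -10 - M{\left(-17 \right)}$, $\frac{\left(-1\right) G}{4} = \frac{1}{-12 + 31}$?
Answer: $\frac{437643}{361} \approx 1212.3$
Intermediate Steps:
$G = - \frac{4}{19}$ ($G = - \frac{4}{-12 + 31} = - \frac{4}{19} \approx -0.21053$)
$L{\left(m \right)} = 35$ ($L{\left(m \right)} = 42 - 7 \frac{m}{m} = 42 - 7 = 35$)
$Z = 2$ ($Z = 9 - \left(-10 - -17\right) = 9 - \left(-10 + 17\right) = 9 - 7 = 2$)
$Z + \left(L{\left(4 \right)} + G\right)^{2} = 2 + \left(35 - \frac{4}{19}\right)^{2} = 2 + \left(\frac{661}{19}\right)^{2} = 2 + \frac{436921}{361} = \frac{437643}{361}$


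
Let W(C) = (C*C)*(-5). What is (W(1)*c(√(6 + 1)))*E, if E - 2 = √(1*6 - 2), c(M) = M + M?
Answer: -40*√7 ≈ -105.83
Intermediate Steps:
W(C) = -5*C² (W(C) = C²*(-5) = -5*C²)
c(M) = 2*M
E = 4 (E = 2 + √(1*6 - 2) = 2 + √(6 - 2) = 2 + √4 = 2 + 2 = 4)
(W(1)*c(√(6 + 1)))*E = ((-5*1²)*(2*√(6 + 1)))*4 = ((-5*1)*(2*√7))*4 = -10*√7*4 = -40*√7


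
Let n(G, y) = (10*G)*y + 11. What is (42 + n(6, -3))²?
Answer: 16129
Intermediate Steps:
n(G, y) = 11 + 10*G*y (n(G, y) = 10*G*y + 11 = 11 + 10*G*y)
(42 + n(6, -3))² = (42 + (11 + 10*6*(-3)))² = (42 + (11 - 180))² = (42 - 169)² = (-127)² = 16129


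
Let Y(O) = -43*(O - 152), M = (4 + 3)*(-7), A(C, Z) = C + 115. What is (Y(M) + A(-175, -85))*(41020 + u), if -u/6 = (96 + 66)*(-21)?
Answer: 527270856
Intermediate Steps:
A(C, Z) = 115 + C
M = -49 (M = 7*(-7) = -49)
u = 20412 (u = -6*(96 + 66)*(-21) = -972*(-21) = -6*(-3402) = 20412)
Y(O) = 6536 - 43*O (Y(O) = -43*(-152 + O) = 6536 - 43*O)
(Y(M) + A(-175, -85))*(41020 + u) = ((6536 - 43*(-49)) + (115 - 175))*(41020 + 20412) = ((6536 + 2107) - 60)*61432 = (8643 - 60)*61432 = 8583*61432 = 527270856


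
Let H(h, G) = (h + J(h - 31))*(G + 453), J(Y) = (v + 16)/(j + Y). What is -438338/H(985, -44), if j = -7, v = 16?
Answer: -415106086/381526243 ≈ -1.0880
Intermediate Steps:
J(Y) = 32/(-7 + Y) (J(Y) = (16 + 16)/(-7 + Y) = 32/(-7 + Y))
H(h, G) = (453 + G)*(h + 32/(-38 + h)) (H(h, G) = (h + 32/(-7 + (h - 31)))*(G + 453) = (h + 32/(-7 + (-31 + h)))*(453 + G) = (h + 32/(-38 + h))*(453 + G) = (453 + G)*(h + 32/(-38 + h)))
-438338/H(985, -44) = -438338*(-38 + 985)/(14496 + 32*(-44) + 985*(-38 + 985)*(453 - 44)) = -438338*947/(14496 - 1408 + 985*947*409) = -438338*947/(14496 - 1408 + 381513155) = -438338/((1/947)*381526243) = -438338/381526243/947 = -438338*947/381526243 = -415106086/381526243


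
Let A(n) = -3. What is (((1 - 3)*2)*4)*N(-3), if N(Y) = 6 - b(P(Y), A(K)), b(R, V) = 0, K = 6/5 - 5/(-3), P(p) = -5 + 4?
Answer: -96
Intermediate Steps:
P(p) = -1
K = 43/15 (K = 6*(1/5) - 5*(-1/3) = 6/5 + 5/3 = 43/15 ≈ 2.8667)
N(Y) = 6 (N(Y) = 6 - 1*0 = 6 + 0 = 6)
(((1 - 3)*2)*4)*N(-3) = (((1 - 3)*2)*4)*6 = (-2*2*4)*6 = -4*4*6 = -16*6 = -96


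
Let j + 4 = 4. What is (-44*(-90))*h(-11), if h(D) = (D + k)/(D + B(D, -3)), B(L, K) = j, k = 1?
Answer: 3600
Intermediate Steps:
j = 0 (j = -4 + 4 = 0)
B(L, K) = 0
h(D) = (1 + D)/D (h(D) = (D + 1)/(D + 0) = (1 + D)/D)
(-44*(-90))*h(-11) = (-44*(-90))*((1 - 11)/(-11)) = 3960*(-1/11*(-10)) = 3960*(10/11) = 3600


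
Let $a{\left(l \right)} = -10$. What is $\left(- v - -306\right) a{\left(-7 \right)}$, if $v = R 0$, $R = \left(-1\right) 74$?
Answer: $-3060$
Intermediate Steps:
$R = -74$
$v = 0$ ($v = \left(-74\right) 0 = 0$)
$\left(- v - -306\right) a{\left(-7 \right)} = \left(\left(-1\right) 0 - -306\right) \left(-10\right) = \left(0 + 306\right) \left(-10\right) = 306 \left(-10\right) = -3060$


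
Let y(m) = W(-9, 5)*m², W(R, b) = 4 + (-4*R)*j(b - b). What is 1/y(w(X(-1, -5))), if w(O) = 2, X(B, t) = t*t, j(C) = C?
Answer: 1/16 ≈ 0.062500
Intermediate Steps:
X(B, t) = t²
W(R, b) = 4 (W(R, b) = 4 + (-4*R)*(b - b) = 4 - 4*R*0 = 4 + 0 = 4)
y(m) = 4*m²
1/y(w(X(-1, -5))) = 1/(4*2²) = 1/(4*4) = 1/16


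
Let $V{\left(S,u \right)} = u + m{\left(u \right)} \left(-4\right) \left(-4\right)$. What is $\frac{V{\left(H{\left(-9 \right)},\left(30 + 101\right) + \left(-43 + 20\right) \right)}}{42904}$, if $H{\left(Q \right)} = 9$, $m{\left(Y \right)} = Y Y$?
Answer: $\frac{46683}{10726} \approx 4.3523$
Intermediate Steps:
$m{\left(Y \right)} = Y^{2}$
$V{\left(S,u \right)} = u + 16 u^{2}$ ($V{\left(S,u \right)} = u + u^{2} \left(-4\right) \left(-4\right) = u + - 4 u^{2} \left(-4\right) = u + 16 u^{2}$)
$\frac{V{\left(H{\left(-9 \right)},\left(30 + 101\right) + \left(-43 + 20\right) \right)}}{42904} = \frac{\left(\left(30 + 101\right) + \left(-43 + 20\right)\right) \left(1 + 16 \left(\left(30 + 101\right) + \left(-43 + 20\right)\right)\right)}{42904} = \left(131 - 23\right) \left(1 + 16 \left(131 - 23\right)\right) \frac{1}{42904} = 108 \left(1 + 16 \cdot 108\right) \frac{1}{42904} = 108 \left(1 + 1728\right) \frac{1}{42904} = 108 \cdot 1729 \cdot \frac{1}{42904} = 186732 \cdot \frac{1}{42904} = \frac{46683}{10726}$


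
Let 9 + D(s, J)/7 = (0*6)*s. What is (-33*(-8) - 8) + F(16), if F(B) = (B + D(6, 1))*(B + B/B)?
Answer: -543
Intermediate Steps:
D(s, J) = -63 (D(s, J) = -63 + 7*((0*6)*s) = -63 + 7*(0*s) = -63 + 7*0 = -63 + 0 = -63)
F(B) = (1 + B)*(-63 + B) (F(B) = (B - 63)*(B + B/B) = (-63 + B)*(B + 1) = (-63 + B)*(1 + B) = (1 + B)*(-63 + B))
(-33*(-8) - 8) + F(16) = (-33*(-8) - 8) + (-63 + 16² - 62*16) = (264 - 8) + (-63 + 256 - 992) = 256 - 799 = -543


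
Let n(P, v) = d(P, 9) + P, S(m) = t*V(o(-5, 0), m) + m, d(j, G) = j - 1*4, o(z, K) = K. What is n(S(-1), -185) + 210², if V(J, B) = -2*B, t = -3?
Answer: 44082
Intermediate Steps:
d(j, G) = -4 + j (d(j, G) = j - 4 = -4 + j)
S(m) = 7*m (S(m) = -(-6)*m + m = 6*m + m = 7*m)
n(P, v) = -4 + 2*P (n(P, v) = (-4 + P) + P = -4 + 2*P)
n(S(-1), -185) + 210² = (-4 + 2*(7*(-1))) + 210² = (-4 + 2*(-7)) + 44100 = (-4 - 14) + 44100 = -18 + 44100 = 44082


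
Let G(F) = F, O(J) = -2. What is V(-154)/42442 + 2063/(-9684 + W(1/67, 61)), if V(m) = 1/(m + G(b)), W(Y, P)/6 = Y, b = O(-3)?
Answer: -50841958623/238656628808 ≈ -0.21303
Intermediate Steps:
b = -2
W(Y, P) = 6*Y
V(m) = 1/(-2 + m) (V(m) = 1/(m - 2) = 1/(-2 + m))
V(-154)/42442 + 2063/(-9684 + W(1/67, 61)) = 1/(-2 - 154*42442) + 2063/(-9684 + 6/67) = (1/42442)/(-156) + 2063/(-9684 + 6*(1/67)) = -1/156*1/42442 + 2063/(-9684 + 6/67) = -1/6620952 + 2063/(-648822/67) = -1/6620952 + 2063*(-67/648822) = -1/6620952 - 138221/648822 = -50841958623/238656628808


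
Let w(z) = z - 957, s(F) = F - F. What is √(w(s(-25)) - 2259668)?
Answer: 25*I*√3617 ≈ 1503.5*I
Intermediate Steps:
s(F) = 0
w(z) = -957 + z
√(w(s(-25)) - 2259668) = √((-957 + 0) - 2259668) = √(-957 - 2259668) = √(-2260625) = 25*I*√3617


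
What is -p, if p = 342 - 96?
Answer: -246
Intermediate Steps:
p = 246
-p = -1*246 = -246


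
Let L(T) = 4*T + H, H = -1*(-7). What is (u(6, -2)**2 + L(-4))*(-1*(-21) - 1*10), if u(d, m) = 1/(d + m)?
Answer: -1573/16 ≈ -98.313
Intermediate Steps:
H = 7
L(T) = 7 + 4*T (L(T) = 4*T + 7 = 7 + 4*T)
(u(6, -2)**2 + L(-4))*(-1*(-21) - 1*10) = ((1/(6 - 2))**2 + (7 + 4*(-4)))*(-1*(-21) - 1*10) = ((1/4)**2 + (7 - 16))*(21 - 10) = ((1/4)**2 - 9)*11 = (1/16 - 9)*11 = -143/16*11 = -1573/16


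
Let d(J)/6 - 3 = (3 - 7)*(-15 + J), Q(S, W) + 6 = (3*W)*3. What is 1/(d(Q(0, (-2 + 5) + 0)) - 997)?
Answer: -1/1123 ≈ -0.00089047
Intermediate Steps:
Q(S, W) = -6 + 9*W (Q(S, W) = -6 + (3*W)*3 = -6 + 9*W)
d(J) = 378 - 24*J (d(J) = 18 + 6*((3 - 7)*(-15 + J)) = 18 + 6*(-4*(-15 + J)) = 18 + 6*(60 - 4*J) = 18 + (360 - 24*J) = 378 - 24*J)
1/(d(Q(0, (-2 + 5) + 0)) - 997) = 1/((378 - 24*(-6 + 9*((-2 + 5) + 0))) - 997) = 1/((378 - 24*(-6 + 9*(3 + 0))) - 997) = 1/((378 - 24*(-6 + 9*3)) - 997) = 1/((378 - 24*(-6 + 27)) - 997) = 1/((378 - 24*21) - 997) = 1/((378 - 504) - 997) = 1/(-126 - 997) = 1/(-1123) = -1/1123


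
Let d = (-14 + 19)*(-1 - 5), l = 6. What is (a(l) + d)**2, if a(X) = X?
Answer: 576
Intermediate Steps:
d = -30 (d = 5*(-6) = -30)
(a(l) + d)**2 = (6 - 30)**2 = (-24)**2 = 576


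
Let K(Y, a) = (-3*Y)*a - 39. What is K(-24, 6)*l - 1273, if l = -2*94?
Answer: -75157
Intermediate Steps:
K(Y, a) = -39 - 3*Y*a (K(Y, a) = -3*Y*a - 39 = -39 - 3*Y*a)
l = -188
K(-24, 6)*l - 1273 = (-39 - 3*(-24)*6)*(-188) - 1273 = (-39 + 432)*(-188) - 1273 = 393*(-188) - 1273 = -73884 - 1273 = -75157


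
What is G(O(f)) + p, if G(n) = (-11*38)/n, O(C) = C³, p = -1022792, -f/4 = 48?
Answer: -3619603611439/3538944 ≈ -1.0228e+6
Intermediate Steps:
f = -192 (f = -4*48 = -192)
G(n) = -418/n
G(O(f)) + p = -418/((-192)³) - 1022792 = -418/(-7077888) - 1022792 = -418*(-1/7077888) - 1022792 = 209/3538944 - 1022792 = -3619603611439/3538944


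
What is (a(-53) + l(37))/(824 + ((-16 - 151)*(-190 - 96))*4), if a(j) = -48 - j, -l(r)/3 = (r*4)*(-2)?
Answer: 893/191872 ≈ 0.0046541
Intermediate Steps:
l(r) = 24*r (l(r) = -3*r*4*(-2) = -3*4*r*(-2) = -(-24)*r = 24*r)
(a(-53) + l(37))/(824 + ((-16 - 151)*(-190 - 96))*4) = ((-48 - 1*(-53)) + 24*37)/(824 + ((-16 - 151)*(-190 - 96))*4) = ((-48 + 53) + 888)/(824 - 167*(-286)*4) = (5 + 888)/(824 + 47762*4) = 893/(824 + 191048) = 893/191872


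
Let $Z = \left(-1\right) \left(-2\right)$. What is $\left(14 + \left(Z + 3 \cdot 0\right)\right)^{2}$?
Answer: $256$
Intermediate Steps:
$Z = 2$
$\left(14 + \left(Z + 3 \cdot 0\right)\right)^{2} = \left(14 + \left(2 + 3 \cdot 0\right)\right)^{2} = \left(14 + \left(2 + 0\right)\right)^{2} = \left(14 + 2\right)^{2} = 16^{2} = 256$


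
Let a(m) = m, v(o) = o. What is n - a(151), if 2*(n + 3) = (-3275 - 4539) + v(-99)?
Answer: -8221/2 ≈ -4110.5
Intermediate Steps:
n = -7919/2 (n = -3 + ((-3275 - 4539) - 99)/2 = -3 + (-7814 - 99)/2 = -3 + (½)*(-7913) = -3 - 7913/2 = -7919/2 ≈ -3959.5)
n - a(151) = -7919/2 - 1*151 = -7919/2 - 151 = -8221/2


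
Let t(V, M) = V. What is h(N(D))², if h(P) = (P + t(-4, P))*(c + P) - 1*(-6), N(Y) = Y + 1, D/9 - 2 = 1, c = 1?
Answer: 492804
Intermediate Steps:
D = 27 (D = 18 + 9*1 = 18 + 9 = 27)
N(Y) = 1 + Y
h(P) = 6 + (1 + P)*(-4 + P) (h(P) = (P - 4)*(1 + P) - 1*(-6) = (-4 + P)*(1 + P) + 6 = (1 + P)*(-4 + P) + 6 = 6 + (1 + P)*(-4 + P))
h(N(D))² = (2 + (1 + 27)² - 3*(1 + 27))² = (2 + 28² - 3*28)² = (2 + 784 - 84)² = 702² = 492804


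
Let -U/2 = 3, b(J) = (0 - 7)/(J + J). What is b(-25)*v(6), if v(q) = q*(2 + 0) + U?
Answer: 21/25 ≈ 0.84000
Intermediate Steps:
b(J) = -7/(2*J) (b(J) = -7*1/(2*J) = -7/(2*J))
U = -6 (U = -2*3 = -6)
v(q) = -6 + 2*q (v(q) = q*(2 + 0) - 6 = q*2 - 6 = 2*q - 6 = -6 + 2*q)
b(-25)*v(6) = (-7/2/(-25))*(-6 + 2*6) = (-7/2*(-1/25))*(-6 + 12) = (7/50)*6 = 21/25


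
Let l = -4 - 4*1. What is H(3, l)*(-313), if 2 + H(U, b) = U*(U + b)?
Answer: 5321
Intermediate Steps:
l = -8 (l = -4 - 4 = -8)
H(U, b) = -2 + U*(U + b)
H(3, l)*(-313) = (-2 + 3**2 + 3*(-8))*(-313) = (-2 + 9 - 24)*(-313) = -17*(-313) = 5321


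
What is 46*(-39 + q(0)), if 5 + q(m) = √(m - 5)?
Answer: -2024 + 46*I*√5 ≈ -2024.0 + 102.86*I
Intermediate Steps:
q(m) = -5 + √(-5 + m) (q(m) = -5 + √(m - 5) = -5 + √(-5 + m))
46*(-39 + q(0)) = 46*(-39 + (-5 + √(-5 + 0))) = 46*(-39 + (-5 + √(-5))) = 46*(-39 + (-5 + I*√5)) = 46*(-44 + I*√5) = -2024 + 46*I*√5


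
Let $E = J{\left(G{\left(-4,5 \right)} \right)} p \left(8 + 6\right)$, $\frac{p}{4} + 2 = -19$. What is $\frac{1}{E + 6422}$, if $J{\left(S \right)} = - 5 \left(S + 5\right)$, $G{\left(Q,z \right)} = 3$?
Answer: $\frac{1}{53462} \approx 1.8705 \cdot 10^{-5}$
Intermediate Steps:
$p = -84$ ($p = -8 + 4 \left(-19\right) = -8 - 76 = -84$)
$J{\left(S \right)} = -25 - 5 S$ ($J{\left(S \right)} = - 5 \left(5 + S\right) = -25 - 5 S$)
$E = 47040$ ($E = \left(-25 - 15\right) \left(-84\right) \left(8 + 6\right) = \left(-25 - 15\right) \left(-84\right) 14 = \left(-40\right) \left(-84\right) 14 = 3360 \cdot 14 = 47040$)
$\frac{1}{E + 6422} = \frac{1}{47040 + 6422} = \frac{1}{53462}$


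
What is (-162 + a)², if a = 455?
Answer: 85849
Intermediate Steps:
(-162 + a)² = (-162 + 455)² = 293² = 85849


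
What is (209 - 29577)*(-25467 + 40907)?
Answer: -453441920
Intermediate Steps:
(209 - 29577)*(-25467 + 40907) = -29368*15440 = -453441920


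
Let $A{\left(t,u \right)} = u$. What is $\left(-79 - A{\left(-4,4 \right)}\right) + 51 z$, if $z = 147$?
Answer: $7414$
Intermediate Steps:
$\left(-79 - A{\left(-4,4 \right)}\right) + 51 z = \left(-79 - 4\right) + 51 \cdot 147 = \left(-79 - 4\right) + 7497 = -83 + 7497 = 7414$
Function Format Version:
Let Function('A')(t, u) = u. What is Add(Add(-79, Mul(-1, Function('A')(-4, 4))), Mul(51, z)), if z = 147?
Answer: 7414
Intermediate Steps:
Add(Add(-79, Mul(-1, Function('A')(-4, 4))), Mul(51, z)) = Add(Add(-79, Mul(-1, 4)), Mul(51, 147)) = Add(Add(-79, -4), 7497) = Add(-83, 7497) = 7414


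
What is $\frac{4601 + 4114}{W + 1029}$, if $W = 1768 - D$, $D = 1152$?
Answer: $\frac{249}{47} \approx 5.2979$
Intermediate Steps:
$W = 616$ ($W = 1768 - 1152 = 616$)
$\frac{4601 + 4114}{W + 1029} = \frac{4601 + 4114}{616 + 1029} = \frac{8715}{1645} = 8715 \cdot \frac{1}{1645} = \frac{249}{47}$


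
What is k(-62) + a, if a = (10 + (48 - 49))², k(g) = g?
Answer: 19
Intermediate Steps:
a = 81 (a = (10 - 1)² = 9² = 81)
k(-62) + a = -62 + 81 = 19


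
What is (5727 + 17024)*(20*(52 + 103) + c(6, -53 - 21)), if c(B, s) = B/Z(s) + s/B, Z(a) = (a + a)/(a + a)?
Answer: 211152031/3 ≈ 7.0384e+7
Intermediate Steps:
Z(a) = 1 (Z(a) = (2*a)/((2*a)) = (2*a)*(1/(2*a)) = 1)
c(B, s) = B + s/B (c(B, s) = B/1 + s/B = B*1 + s/B = B + s/B)
(5727 + 17024)*(20*(52 + 103) + c(6, -53 - 21)) = (5727 + 17024)*(20*(52 + 103) + (6 + (-53 - 21)/6)) = 22751*(20*155 + (6 - 74*⅙)) = 22751*(3100 + (6 - 37/3)) = 22751*(3100 - 19/3) = 22751*(9281/3) = 211152031/3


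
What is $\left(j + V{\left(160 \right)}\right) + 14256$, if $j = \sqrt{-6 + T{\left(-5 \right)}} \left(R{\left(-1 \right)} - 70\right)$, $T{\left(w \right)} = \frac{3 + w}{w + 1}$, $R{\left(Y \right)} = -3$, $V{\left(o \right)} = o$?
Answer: $14416 - \frac{73 i \sqrt{22}}{2} \approx 14416.0 - 171.2 i$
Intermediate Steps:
$T{\left(w \right)} = \frac{3 + w}{1 + w}$
$j = - \frac{73 i \sqrt{22}}{2}$ ($j = \sqrt{-6 + \frac{3 - 5}{1 - 5}} \left(-3 - 70\right) = \sqrt{-6 + \frac{1}{-4} \left(-2\right)} \left(-73\right) = \sqrt{-6 - - \frac{1}{2}} \left(-73\right) = \sqrt{-6 + \frac{1}{2}} \left(-73\right) = \sqrt{- \frac{11}{2}} \left(-73\right) = \frac{i \sqrt{22}}{2} \left(-73\right) = - \frac{73 i \sqrt{22}}{2} \approx - 171.2 i$)
$\left(j + V{\left(160 \right)}\right) + 14256 = \left(- \frac{73 i \sqrt{22}}{2} + 160\right) + 14256 = \left(160 - \frac{73 i \sqrt{22}}{2}\right) + 14256 = 14416 - \frac{73 i \sqrt{22}}{2}$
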